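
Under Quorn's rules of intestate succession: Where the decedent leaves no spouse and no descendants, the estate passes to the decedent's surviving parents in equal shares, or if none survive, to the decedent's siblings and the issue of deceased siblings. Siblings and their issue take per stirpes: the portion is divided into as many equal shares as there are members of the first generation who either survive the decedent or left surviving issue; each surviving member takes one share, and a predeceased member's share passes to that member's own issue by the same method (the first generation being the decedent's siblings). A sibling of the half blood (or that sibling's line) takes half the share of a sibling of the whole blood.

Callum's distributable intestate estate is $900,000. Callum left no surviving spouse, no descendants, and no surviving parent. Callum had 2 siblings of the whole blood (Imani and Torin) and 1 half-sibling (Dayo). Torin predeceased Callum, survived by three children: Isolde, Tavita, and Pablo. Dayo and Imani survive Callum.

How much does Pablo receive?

Pablo receives $120,000.

The entire $900,000 passes to the siblings and their issue.
Counting each half-blood sibling's line as half a unit, there are 5/2 units in $900,000, so one unit is $360,000. Whole-blood lines (Imani and Torin) take $360,000 each; half-blood lines (Dayo) take $180,000 each.
Torin's share ($360,000) is divided into 3 shares of $120,000: Isolde, Tavita, and Pablo each take $120,000.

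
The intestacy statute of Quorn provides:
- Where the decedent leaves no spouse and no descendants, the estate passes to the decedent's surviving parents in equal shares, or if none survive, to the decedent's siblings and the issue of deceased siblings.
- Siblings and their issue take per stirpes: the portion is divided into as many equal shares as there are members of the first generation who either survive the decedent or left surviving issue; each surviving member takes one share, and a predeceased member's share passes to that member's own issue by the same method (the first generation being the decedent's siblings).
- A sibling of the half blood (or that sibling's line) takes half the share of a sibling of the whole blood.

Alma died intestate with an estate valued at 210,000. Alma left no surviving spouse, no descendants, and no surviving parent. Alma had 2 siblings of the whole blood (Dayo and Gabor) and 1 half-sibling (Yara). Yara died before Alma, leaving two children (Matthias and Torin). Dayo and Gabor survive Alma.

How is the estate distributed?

The entire 210,000 passes to the siblings and their issue.
Counting each half-blood sibling's line as half a unit, there are 5/2 units in 210,000, so one unit is 84,000. Whole-blood lines (Dayo and Gabor) take 84,000 each; half-blood lines (Yara) take 42,000 each.
Yara's share (42,000) is divided into 2 shares of 21,000: Matthias and Torin each take 21,000.

Dayo: 84,000; Matthias: 21,000; Torin: 21,000; Gabor: 84,000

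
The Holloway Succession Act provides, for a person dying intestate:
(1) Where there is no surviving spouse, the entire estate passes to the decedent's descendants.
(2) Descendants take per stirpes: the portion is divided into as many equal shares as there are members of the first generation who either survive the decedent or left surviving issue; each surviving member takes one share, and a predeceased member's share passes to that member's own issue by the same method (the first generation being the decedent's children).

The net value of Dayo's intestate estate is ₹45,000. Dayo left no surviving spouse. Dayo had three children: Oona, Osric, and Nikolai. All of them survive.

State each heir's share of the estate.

Oona: ₹15,000; Osric: ₹15,000; Nikolai: ₹15,000

The entire ₹45,000 passes to the descendants.
That amount (₹45,000) is divided into 3 shares of ₹15,000: Oona, Osric, and Nikolai each take ₹15,000.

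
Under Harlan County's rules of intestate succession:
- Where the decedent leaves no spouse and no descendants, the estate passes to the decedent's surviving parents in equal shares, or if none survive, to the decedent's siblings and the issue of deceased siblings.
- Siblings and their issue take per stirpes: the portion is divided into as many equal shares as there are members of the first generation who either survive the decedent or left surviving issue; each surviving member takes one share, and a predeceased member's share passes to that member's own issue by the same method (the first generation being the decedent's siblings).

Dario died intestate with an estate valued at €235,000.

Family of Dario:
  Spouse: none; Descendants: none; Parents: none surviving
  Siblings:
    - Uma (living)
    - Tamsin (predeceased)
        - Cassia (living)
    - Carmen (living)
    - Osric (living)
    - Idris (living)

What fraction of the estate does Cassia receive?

The entire €235,000 passes to the siblings and their issue.
That amount (€235,000) is divided into 5 shares of €47,000: Uma, Carmen, Osric, and Idris each take €47,000; Tamsin's €47,000 share passes to Tamsin's issue.
Tamsin's share (€47,000) passes entirely to Cassia.

Cassia receives 1/5 of the estate.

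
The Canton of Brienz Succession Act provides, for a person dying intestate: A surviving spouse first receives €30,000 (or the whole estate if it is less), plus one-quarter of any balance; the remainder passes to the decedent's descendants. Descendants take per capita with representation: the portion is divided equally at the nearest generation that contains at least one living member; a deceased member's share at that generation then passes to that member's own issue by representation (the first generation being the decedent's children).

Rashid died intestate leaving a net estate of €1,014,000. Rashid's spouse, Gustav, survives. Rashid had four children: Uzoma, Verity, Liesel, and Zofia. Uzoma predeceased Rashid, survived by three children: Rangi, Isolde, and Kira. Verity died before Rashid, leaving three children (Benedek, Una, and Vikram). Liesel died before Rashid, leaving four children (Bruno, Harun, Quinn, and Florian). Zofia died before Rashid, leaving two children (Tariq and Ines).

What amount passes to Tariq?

Gustav first takes €30,000, leaving a balance of €984,000. Gustav then takes one-quarter of the balance (€246,000), for a total of €276,000. The remaining €738,000 passes to the descendants.
No child survives, so the initial division is made at the grandchildren's generation.
The descendants' portion (€738,000) is divided into 12 shares of €61,500: Rangi, Isolde, Kira, Benedek, Una, Vikram, Bruno, Harun, Quinn, Florian, Tariq, and Ines each take €61,500.

Tariq receives €61,500.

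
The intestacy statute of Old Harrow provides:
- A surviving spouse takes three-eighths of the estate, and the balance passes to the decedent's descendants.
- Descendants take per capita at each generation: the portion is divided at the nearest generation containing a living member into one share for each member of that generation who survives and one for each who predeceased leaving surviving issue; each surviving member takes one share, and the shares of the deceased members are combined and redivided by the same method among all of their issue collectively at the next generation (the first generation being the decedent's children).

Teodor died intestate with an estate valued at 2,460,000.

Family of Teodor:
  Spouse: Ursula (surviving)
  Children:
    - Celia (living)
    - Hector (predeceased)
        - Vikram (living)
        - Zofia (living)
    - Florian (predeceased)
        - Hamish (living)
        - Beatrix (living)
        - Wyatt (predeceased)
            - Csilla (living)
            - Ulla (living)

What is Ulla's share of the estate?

Ulla receives 102,500.

Ursula takes three-eighths of 2,460,000 = 922,500. The remaining 1,537,500 passes to the descendants.
The descendants' portion (1,537,500) is divided at the children's generation into 3 shares of 512,500. Celia takes 512,500. The 2 shares of the deceased (Hector and Florian) are combined into a pool of 1,025,000.
That pool (1,025,000) is divided at the grandchildren's generation into 5 shares of 205,000. Vikram, Zofia, Hamish, and Beatrix each take 205,000. The remaining share for the deceased Wyatt (205,000) is carried to the next generation.
That pool (205,000) is divided at the great-grandchildren's generation equally among Csilla and Ulla: 102,500 each.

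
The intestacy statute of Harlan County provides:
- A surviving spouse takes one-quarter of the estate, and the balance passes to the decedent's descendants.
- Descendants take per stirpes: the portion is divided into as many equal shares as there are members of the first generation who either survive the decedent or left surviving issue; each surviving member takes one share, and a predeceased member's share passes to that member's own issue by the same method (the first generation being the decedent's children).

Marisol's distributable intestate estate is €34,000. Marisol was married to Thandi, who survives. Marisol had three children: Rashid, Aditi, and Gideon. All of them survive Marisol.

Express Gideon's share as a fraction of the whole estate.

Thandi takes one-quarter of €34,000 = €8,500. The remaining €25,500 passes to the descendants.
The descendants' portion (€25,500) is divided into 3 shares of €8,500: Rashid, Aditi, and Gideon each take €8,500.

Gideon receives 1/4 of the estate.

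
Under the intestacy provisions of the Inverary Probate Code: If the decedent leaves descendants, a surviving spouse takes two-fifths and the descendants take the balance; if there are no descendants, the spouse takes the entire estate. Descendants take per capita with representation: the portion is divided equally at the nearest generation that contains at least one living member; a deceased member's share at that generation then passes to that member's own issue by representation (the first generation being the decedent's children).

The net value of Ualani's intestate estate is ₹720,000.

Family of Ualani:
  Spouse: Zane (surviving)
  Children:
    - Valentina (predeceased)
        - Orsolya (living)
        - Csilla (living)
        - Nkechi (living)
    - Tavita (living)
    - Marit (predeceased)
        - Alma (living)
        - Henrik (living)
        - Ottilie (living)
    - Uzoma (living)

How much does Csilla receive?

Zane takes two-fifths of ₹720,000 = ₹288,000. The remaining ₹432,000 passes to the descendants.
The descendants' portion (₹432,000) is divided into 4 shares of ₹108,000: Tavita and Uzoma each take ₹108,000; Valentina's ₹108,000 share passes to Valentina's issue; Marit's ₹108,000 share passes to Marit's issue.
Valentina's share (₹108,000) is divided into 3 shares of ₹36,000: Orsolya, Csilla, and Nkechi each take ₹36,000.
Marit's share (₹108,000) is divided into 3 shares of ₹36,000: Alma, Henrik, and Ottilie each take ₹36,000.

Csilla receives ₹36,000.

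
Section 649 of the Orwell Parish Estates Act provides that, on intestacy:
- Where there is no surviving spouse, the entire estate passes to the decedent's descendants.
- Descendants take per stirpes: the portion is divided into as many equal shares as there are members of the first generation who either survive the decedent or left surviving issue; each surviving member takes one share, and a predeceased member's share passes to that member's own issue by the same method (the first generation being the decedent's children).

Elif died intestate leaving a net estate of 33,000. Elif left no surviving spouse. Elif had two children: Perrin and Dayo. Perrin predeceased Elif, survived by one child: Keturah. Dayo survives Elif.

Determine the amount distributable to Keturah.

Keturah receives 16,500.

The entire 33,000 passes to the descendants.
That amount (33,000) is divided into 2 shares of 16,500: Dayo takes 16,500; Perrin's 16,500 share passes to Perrin's issue.
Perrin's share (16,500) passes entirely to Keturah.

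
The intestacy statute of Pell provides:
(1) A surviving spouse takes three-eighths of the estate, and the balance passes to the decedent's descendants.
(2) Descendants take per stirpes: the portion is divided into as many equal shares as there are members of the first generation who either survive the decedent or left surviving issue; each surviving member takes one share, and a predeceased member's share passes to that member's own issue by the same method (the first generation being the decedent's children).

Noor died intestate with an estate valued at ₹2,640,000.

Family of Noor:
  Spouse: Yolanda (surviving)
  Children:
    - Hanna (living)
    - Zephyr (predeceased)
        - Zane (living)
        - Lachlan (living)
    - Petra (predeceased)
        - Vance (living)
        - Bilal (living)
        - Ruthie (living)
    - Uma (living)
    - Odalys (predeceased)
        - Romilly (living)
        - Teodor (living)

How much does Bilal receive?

Yolanda takes three-eighths of ₹2,640,000 = ₹990,000. The remaining ₹1,650,000 passes to the descendants.
The descendants' portion (₹1,650,000) is divided into 5 shares of ₹330,000: Hanna and Uma each take ₹330,000; Zephyr's ₹330,000 share passes to Zephyr's issue; Petra's ₹330,000 share passes to Petra's issue; Odalys's ₹330,000 share passes to Odalys's issue.
Zephyr's share (₹330,000) is divided into 2 shares of ₹165,000: Zane and Lachlan each take ₹165,000.
Petra's share (₹330,000) is divided into 3 shares of ₹110,000: Vance, Bilal, and Ruthie each take ₹110,000.
Odalys's share (₹330,000) is divided into 2 shares of ₹165,000: Romilly and Teodor each take ₹165,000.

Bilal receives ₹110,000.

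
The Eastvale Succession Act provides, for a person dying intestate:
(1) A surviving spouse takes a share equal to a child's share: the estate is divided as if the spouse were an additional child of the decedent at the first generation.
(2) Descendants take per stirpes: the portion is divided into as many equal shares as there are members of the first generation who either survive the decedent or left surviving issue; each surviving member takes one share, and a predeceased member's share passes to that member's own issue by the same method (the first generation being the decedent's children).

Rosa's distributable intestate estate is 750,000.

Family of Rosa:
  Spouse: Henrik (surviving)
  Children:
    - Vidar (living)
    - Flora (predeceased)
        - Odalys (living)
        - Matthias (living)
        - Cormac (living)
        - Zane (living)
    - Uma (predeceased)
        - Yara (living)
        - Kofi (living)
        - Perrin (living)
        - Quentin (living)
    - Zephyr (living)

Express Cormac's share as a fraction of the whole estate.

The spouse counts as an additional share at the children's level, so there are 5 primary shares of 150,000. Henrik takes one such share (150,000).
The children's combined portion (600,000) is divided into 4 shares of 150,000: Vidar and Zephyr each take 150,000; Flora's 150,000 share passes to Flora's issue; Uma's 150,000 share passes to Uma's issue.
Flora's share (150,000) is divided into 4 shares of 37,500: Odalys, Matthias, Cormac, and Zane each take 37,500.
Uma's share (150,000) is divided into 4 shares of 37,500: Yara, Kofi, Perrin, and Quentin each take 37,500.

Cormac receives 1/20 of the estate.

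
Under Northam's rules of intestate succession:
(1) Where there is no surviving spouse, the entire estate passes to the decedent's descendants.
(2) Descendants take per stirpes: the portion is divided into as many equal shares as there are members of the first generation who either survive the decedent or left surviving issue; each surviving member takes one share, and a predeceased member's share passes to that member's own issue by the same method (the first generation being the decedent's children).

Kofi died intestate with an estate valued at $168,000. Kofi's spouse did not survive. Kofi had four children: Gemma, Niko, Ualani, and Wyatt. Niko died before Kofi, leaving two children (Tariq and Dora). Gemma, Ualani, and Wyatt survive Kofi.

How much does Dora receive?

The entire $168,000 passes to the descendants.
That amount ($168,000) is divided into 4 shares of $42,000: Gemma, Ualani, and Wyatt each take $42,000; Niko's $42,000 share passes to Niko's issue.
Niko's share ($42,000) is divided into 2 shares of $21,000: Tariq and Dora each take $21,000.

Dora receives $21,000.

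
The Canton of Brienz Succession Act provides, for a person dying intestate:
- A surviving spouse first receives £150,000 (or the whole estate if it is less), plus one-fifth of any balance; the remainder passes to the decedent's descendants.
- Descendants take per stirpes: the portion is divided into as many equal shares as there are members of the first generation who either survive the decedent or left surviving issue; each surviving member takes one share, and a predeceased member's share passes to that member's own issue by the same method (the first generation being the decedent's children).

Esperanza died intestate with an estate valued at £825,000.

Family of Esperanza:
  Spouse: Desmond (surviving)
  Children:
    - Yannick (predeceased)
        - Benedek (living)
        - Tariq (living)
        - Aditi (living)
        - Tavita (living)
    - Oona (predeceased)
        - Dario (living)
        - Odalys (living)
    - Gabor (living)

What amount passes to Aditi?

Desmond first takes £150,000, leaving a balance of £675,000. Desmond then takes one-fifth of the balance (£135,000), for a total of £285,000. The remaining £540,000 passes to the descendants.
The descendants' portion (£540,000) is divided into 3 shares of £180,000: Gabor takes £180,000; Yannick's £180,000 share passes to Yannick's issue; Oona's £180,000 share passes to Oona's issue.
Yannick's share (£180,000) is divided into 4 shares of £45,000: Benedek, Tariq, Aditi, and Tavita each take £45,000.
Oona's share (£180,000) is divided into 2 shares of £90,000: Dario and Odalys each take £90,000.

Aditi receives £45,000.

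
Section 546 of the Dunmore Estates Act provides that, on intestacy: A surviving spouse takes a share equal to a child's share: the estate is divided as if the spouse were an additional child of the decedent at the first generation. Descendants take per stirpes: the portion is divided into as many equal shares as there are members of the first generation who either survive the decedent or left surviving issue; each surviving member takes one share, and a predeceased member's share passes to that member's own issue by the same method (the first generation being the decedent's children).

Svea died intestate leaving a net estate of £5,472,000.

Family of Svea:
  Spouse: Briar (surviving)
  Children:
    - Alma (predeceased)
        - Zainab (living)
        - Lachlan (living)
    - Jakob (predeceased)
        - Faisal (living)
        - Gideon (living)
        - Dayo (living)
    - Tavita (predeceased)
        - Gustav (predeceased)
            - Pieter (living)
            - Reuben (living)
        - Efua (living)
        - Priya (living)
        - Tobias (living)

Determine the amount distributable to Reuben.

The spouse counts as an additional share at the children's level, so there are 4 primary shares of £1,368,000. Briar takes one such share (£1,368,000).
The children's combined portion (£4,104,000) is divided into 3 shares of £1,368,000: Alma's £1,368,000 share passes to Alma's issue; Jakob's £1,368,000 share passes to Jakob's issue; Tavita's £1,368,000 share passes to Tavita's issue.
Alma's share (£1,368,000) is divided into 2 shares of £684,000: Zainab and Lachlan each take £684,000.
Jakob's share (£1,368,000) is divided into 3 shares of £456,000: Faisal, Gideon, and Dayo each take £456,000.
Tavita's share (£1,368,000) is divided into 4 shares of £342,000: Efua, Priya, and Tobias each take £342,000; Gustav's £342,000 share passes to Gustav's issue.
Gustav's share (£342,000) is divided into 2 shares of £171,000: Pieter and Reuben each take £171,000.

Reuben receives £171,000.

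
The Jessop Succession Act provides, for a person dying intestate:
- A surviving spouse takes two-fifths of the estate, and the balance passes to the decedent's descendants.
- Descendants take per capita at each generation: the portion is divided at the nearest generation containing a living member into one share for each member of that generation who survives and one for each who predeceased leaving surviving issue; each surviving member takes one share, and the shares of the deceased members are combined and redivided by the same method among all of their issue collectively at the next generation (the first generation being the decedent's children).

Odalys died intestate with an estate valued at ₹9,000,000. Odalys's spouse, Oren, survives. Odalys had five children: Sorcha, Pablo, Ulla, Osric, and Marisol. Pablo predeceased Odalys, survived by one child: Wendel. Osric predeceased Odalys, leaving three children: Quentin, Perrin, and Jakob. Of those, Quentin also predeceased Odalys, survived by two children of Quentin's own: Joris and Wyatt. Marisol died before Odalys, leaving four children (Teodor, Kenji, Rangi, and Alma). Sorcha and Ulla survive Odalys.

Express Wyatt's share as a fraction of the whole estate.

Wyatt receives 9/400 of the estate.

Oren takes two-fifths of ₹9,000,000 = ₹3,600,000. The remaining ₹5,400,000 passes to the descendants.
The descendants' portion (₹5,400,000) is divided at the children's generation into 5 shares of ₹1,080,000. Sorcha and Ulla each take ₹1,080,000. The 3 shares of the deceased (Pablo, Osric, and Marisol) are combined into a pool of ₹3,240,000.
That pool (₹3,240,000) is divided at the grandchildren's generation into 8 shares of ₹405,000. Wendel, Perrin, Jakob, Teodor, Kenji, Rangi, and Alma each take ₹405,000. The remaining share for the deceased Quentin (₹405,000) is carried to the next generation.
That pool (₹405,000) is divided at the great-grandchildren's generation equally among Joris and Wyatt: ₹202,500 each.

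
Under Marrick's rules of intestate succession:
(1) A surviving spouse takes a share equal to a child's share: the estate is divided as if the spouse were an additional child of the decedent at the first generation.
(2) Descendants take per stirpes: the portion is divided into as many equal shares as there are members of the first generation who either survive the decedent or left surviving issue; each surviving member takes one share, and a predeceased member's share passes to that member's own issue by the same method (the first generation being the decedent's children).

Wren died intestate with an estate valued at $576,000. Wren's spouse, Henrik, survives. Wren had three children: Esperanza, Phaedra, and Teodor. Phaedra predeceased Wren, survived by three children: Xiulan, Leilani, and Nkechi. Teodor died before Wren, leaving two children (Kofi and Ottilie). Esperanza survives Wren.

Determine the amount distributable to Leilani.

The spouse counts as an additional share at the children's level, so there are 4 primary shares of $144,000. Henrik takes one such share ($144,000).
The children's combined portion ($432,000) is divided into 3 shares of $144,000: Esperanza takes $144,000; Phaedra's $144,000 share passes to Phaedra's issue; Teodor's $144,000 share passes to Teodor's issue.
Phaedra's share ($144,000) is divided into 3 shares of $48,000: Xiulan, Leilani, and Nkechi each take $48,000.
Teodor's share ($144,000) is divided into 2 shares of $72,000: Kofi and Ottilie each take $72,000.

Leilani receives $48,000.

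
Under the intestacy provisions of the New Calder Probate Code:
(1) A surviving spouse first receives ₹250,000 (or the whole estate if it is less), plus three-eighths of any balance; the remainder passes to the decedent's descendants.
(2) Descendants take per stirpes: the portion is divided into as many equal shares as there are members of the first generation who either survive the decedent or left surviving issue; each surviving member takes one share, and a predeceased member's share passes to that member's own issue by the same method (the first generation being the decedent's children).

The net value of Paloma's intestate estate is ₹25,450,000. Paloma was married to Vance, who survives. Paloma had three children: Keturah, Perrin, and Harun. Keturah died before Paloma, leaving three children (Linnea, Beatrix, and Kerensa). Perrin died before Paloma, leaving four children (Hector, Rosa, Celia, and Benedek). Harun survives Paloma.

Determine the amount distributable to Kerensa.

Kerensa receives ₹1,750,000.

Vance first takes ₹250,000, leaving a balance of ₹25,200,000. Vance then takes three-eighths of the balance (₹9,450,000), for a total of ₹9,700,000. The remaining ₹15,750,000 passes to the descendants.
The descendants' portion (₹15,750,000) is divided into 3 shares of ₹5,250,000: Harun takes ₹5,250,000; Keturah's ₹5,250,000 share passes to Keturah's issue; Perrin's ₹5,250,000 share passes to Perrin's issue.
Keturah's share (₹5,250,000) is divided into 3 shares of ₹1,750,000: Linnea, Beatrix, and Kerensa each take ₹1,750,000.
Perrin's share (₹5,250,000) is divided into 4 shares of ₹1,312,500: Hector, Rosa, Celia, and Benedek each take ₹1,312,500.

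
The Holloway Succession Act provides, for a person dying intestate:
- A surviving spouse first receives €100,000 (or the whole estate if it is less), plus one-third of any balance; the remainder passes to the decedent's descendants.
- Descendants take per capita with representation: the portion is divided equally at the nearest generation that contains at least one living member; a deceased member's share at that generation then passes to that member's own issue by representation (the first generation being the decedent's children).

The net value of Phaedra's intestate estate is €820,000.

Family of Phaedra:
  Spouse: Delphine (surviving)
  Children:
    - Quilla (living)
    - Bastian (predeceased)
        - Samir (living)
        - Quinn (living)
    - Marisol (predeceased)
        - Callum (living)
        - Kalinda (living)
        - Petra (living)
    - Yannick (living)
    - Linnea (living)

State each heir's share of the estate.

Delphine first takes €100,000, leaving a balance of €720,000. Delphine then takes one-third of the balance (€240,000), for a total of €340,000. The remaining €480,000 passes to the descendants.
The descendants' portion (€480,000) is divided into 5 shares of €96,000: Quilla, Yannick, and Linnea each take €96,000; Bastian's €96,000 share passes to Bastian's issue; Marisol's €96,000 share passes to Marisol's issue.
Bastian's share (€96,000) is divided into 2 shares of €48,000: Samir and Quinn each take €48,000.
Marisol's share (€96,000) is divided into 3 shares of €32,000: Callum, Kalinda, and Petra each take €32,000.

Delphine: €340,000; Quilla: €96,000; Samir: €48,000; Quinn: €48,000; Callum: €32,000; Kalinda: €32,000; Petra: €32,000; Yannick: €96,000; Linnea: €96,000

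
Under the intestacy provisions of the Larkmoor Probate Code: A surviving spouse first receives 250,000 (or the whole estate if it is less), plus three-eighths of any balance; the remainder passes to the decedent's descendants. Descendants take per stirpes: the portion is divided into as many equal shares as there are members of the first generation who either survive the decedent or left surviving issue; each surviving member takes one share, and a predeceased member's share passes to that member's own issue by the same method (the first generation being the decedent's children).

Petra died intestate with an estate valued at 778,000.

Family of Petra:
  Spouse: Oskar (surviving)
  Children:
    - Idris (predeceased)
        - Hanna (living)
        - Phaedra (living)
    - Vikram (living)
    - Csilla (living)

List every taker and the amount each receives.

Oskar first takes 250,000, leaving a balance of 528,000. Oskar then takes three-eighths of the balance (198,000), for a total of 448,000. The remaining 330,000 passes to the descendants.
The descendants' portion (330,000) is divided into 3 shares of 110,000: Vikram and Csilla each take 110,000; Idris's 110,000 share passes to Idris's issue.
Idris's share (110,000) is divided into 2 shares of 55,000: Hanna and Phaedra each take 55,000.

Oskar: 448,000; Hanna: 55,000; Phaedra: 55,000; Vikram: 110,000; Csilla: 110,000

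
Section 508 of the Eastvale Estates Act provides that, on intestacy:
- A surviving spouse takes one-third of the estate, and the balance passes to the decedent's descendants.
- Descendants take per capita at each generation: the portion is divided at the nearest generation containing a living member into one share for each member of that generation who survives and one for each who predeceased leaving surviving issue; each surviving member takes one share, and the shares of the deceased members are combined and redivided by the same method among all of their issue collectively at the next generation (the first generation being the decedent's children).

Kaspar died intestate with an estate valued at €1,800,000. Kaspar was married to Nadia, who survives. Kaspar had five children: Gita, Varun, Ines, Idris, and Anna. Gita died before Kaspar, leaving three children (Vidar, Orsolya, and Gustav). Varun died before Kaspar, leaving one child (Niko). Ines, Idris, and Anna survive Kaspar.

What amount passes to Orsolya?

Orsolya receives €120,000.

Nadia takes one-third of €1,800,000 = €600,000. The remaining €1,200,000 passes to the descendants.
The descendants' portion (€1,200,000) is divided at the children's generation into 5 shares of €240,000. Ines, Idris, and Anna each take €240,000. The 2 shares of the deceased (Gita and Varun) are combined into a pool of €480,000.
That pool (€480,000) is divided at the grandchildren's generation equally among Vidar, Orsolya, Gustav, and Niko: €120,000 each.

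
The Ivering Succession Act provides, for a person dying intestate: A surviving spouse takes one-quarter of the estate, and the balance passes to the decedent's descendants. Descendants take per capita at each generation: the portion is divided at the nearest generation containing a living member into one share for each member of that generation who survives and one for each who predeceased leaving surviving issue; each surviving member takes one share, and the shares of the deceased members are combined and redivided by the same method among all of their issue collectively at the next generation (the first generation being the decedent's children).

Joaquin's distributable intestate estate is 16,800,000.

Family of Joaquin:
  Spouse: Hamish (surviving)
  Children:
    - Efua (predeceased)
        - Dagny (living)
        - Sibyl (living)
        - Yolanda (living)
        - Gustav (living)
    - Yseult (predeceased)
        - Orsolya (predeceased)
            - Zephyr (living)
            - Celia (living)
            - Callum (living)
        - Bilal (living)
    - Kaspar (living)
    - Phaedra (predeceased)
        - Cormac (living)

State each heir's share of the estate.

Hamish takes one-quarter of 16,800,000 = 4,200,000. The remaining 12,600,000 passes to the descendants.
The descendants' portion (12,600,000) is divided at the children's generation into 4 shares of 3,150,000. Kaspar takes 3,150,000. The 3 shares of the deceased (Efua, Yseult, and Phaedra) are combined into a pool of 9,450,000.
That pool (9,450,000) is divided at the grandchildren's generation into 7 shares of 1,350,000. Dagny, Sibyl, Yolanda, Gustav, Bilal, and Cormac each take 1,350,000. The remaining share for the deceased Orsolya (1,350,000) is carried to the next generation.
That pool (1,350,000) is divided at the great-grandchildren's generation equally among Zephyr, Celia, and Callum: 450,000 each.

Hamish: 4,200,000; Dagny: 1,350,000; Sibyl: 1,350,000; Yolanda: 1,350,000; Gustav: 1,350,000; Zephyr: 450,000; Celia: 450,000; Callum: 450,000; Bilal: 1,350,000; Kaspar: 3,150,000; Cormac: 1,350,000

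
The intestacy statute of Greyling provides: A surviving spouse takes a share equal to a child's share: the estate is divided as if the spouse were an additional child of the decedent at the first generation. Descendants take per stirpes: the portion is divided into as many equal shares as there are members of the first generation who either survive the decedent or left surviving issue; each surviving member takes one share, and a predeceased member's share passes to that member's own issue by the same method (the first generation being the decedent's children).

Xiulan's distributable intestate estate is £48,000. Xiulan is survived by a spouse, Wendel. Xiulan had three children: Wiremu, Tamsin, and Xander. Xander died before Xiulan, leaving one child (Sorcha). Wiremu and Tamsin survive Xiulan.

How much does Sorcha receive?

Sorcha receives £12,000.

The spouse counts as an additional share at the children's level, so there are 4 primary shares of £12,000. Wendel takes one such share (£12,000).
The children's combined portion (£36,000) is divided into 3 shares of £12,000: Wiremu and Tamsin each take £12,000; Xander's £12,000 share passes to Xander's issue.
Xander's share (£12,000) passes entirely to Sorcha.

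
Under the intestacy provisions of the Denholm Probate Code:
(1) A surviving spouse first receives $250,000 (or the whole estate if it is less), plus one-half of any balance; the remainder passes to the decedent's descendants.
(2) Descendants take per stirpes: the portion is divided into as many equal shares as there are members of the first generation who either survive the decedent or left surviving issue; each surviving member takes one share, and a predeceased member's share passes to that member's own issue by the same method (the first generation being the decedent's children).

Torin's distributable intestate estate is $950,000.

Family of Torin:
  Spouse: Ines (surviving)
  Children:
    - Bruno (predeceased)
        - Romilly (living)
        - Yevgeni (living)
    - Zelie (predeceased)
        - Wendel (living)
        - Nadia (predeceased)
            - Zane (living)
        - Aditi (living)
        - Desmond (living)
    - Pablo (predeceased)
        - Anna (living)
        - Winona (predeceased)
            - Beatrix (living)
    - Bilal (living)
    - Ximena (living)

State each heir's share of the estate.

Ines first takes $250,000, leaving a balance of $700,000. Ines then takes one-half of the balance ($350,000), for a total of $600,000. The remaining $350,000 passes to the descendants.
The descendants' portion ($350,000) is divided into 5 shares of $70,000: Bilal and Ximena each take $70,000; Bruno's $70,000 share passes to Bruno's issue; Zelie's $70,000 share passes to Zelie's issue; Pablo's $70,000 share passes to Pablo's issue.
Bruno's share ($70,000) is divided into 2 shares of $35,000: Romilly and Yevgeni each take $35,000.
Zelie's share ($70,000) is divided into 4 shares of $17,500: Wendel, Aditi, and Desmond each take $17,500; Nadia's $17,500 share passes to Nadia's issue.
Nadia's share ($17,500) passes entirely to Zane.
Pablo's share ($70,000) is divided into 2 shares of $35,000: Anna takes $35,000; Winona's $35,000 share passes to Winona's issue.
Winona's share ($35,000) passes entirely to Beatrix.

Ines: $600,000; Romilly: $35,000; Yevgeni: $35,000; Wendel: $17,500; Zane: $17,500; Aditi: $17,500; Desmond: $17,500; Anna: $35,000; Beatrix: $35,000; Bilal: $70,000; Ximena: $70,000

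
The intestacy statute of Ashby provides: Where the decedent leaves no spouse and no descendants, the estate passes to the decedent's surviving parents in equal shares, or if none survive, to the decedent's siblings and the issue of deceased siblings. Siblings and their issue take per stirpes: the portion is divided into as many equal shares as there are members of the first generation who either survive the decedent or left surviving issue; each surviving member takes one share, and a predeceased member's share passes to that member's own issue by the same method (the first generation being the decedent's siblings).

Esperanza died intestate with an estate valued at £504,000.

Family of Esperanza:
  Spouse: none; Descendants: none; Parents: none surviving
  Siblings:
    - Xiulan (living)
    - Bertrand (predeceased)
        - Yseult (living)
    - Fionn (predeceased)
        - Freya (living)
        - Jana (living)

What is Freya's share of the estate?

The entire £504,000 passes to the siblings and their issue.
That amount (£504,000) is divided into 3 shares of £168,000: Xiulan takes £168,000; Bertrand's £168,000 share passes to Bertrand's issue; Fionn's £168,000 share passes to Fionn's issue.
Bertrand's share (£168,000) passes entirely to Yseult.
Fionn's share (£168,000) is divided into 2 shares of £84,000: Freya and Jana each take £84,000.

Freya receives £84,000.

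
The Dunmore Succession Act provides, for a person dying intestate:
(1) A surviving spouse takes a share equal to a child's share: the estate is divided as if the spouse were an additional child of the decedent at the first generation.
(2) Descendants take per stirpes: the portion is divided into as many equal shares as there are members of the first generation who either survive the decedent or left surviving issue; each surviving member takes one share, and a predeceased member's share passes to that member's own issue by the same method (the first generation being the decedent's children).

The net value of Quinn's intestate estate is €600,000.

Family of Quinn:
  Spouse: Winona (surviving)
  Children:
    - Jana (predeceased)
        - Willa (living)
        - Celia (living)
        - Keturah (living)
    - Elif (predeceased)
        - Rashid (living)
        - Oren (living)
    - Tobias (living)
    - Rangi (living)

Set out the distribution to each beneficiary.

Winona: €120,000; Willa: €40,000; Celia: €40,000; Keturah: €40,000; Rashid: €60,000; Oren: €60,000; Tobias: €120,000; Rangi: €120,000

The spouse counts as an additional share at the children's level, so there are 5 primary shares of €120,000. Winona takes one such share (€120,000).
The children's combined portion (€480,000) is divided into 4 shares of €120,000: Tobias and Rangi each take €120,000; Jana's €120,000 share passes to Jana's issue; Elif's €120,000 share passes to Elif's issue.
Jana's share (€120,000) is divided into 3 shares of €40,000: Willa, Celia, and Keturah each take €40,000.
Elif's share (€120,000) is divided into 2 shares of €60,000: Rashid and Oren each take €60,000.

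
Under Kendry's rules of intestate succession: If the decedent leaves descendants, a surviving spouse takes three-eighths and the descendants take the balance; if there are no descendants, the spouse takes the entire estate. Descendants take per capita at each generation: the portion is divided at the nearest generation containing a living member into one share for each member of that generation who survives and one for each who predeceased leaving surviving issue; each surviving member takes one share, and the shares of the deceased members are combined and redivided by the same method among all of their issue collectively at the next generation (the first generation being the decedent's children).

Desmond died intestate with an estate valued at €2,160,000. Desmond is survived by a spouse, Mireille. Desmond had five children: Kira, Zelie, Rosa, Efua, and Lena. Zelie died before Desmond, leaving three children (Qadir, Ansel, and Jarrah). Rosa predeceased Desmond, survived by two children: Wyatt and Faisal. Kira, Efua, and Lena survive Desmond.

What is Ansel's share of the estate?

Ansel receives €108,000.

Mireille takes three-eighths of €2,160,000 = €810,000. The remaining €1,350,000 passes to the descendants.
The descendants' portion (€1,350,000) is divided at the children's generation into 5 shares of €270,000. Kira, Efua, and Lena each take €270,000. The 2 shares of the deceased (Zelie and Rosa) are combined into a pool of €540,000.
That pool (€540,000) is divided at the grandchildren's generation equally among Qadir, Ansel, Jarrah, Wyatt, and Faisal: €108,000 each.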